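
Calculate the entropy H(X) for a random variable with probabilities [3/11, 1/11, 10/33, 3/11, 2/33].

H(X) = -Σ p(x) log₂ p(x)
  -3/11 × log₂(3/11) = 0.5112
  -1/11 × log₂(1/11) = 0.3145
  -10/33 × log₂(10/33) = 0.5220
  -3/11 × log₂(3/11) = 0.5112
  -2/33 × log₂(2/33) = 0.2451
H(X) = 2.1040 bits


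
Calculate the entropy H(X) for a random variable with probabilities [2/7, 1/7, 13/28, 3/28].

H(X) = -Σ p(x) log₂ p(x)
  -2/7 × log₂(2/7) = 0.5164
  -1/7 × log₂(1/7) = 0.4011
  -13/28 × log₂(13/28) = 0.5139
  -3/28 × log₂(3/28) = 0.3453
H(X) = 1.7766 bits


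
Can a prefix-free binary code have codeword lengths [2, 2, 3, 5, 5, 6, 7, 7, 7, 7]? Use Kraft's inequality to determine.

Kraft inequality: Σ 2^(-l_i) ≤ 1 for prefix-free code
Calculating: 2^(-2) + 2^(-2) + 2^(-3) + 2^(-5) + 2^(-5) + 2^(-6) + 2^(-7) + 2^(-7) + 2^(-7) + 2^(-7)
= 0.25 + 0.25 + 0.125 + 0.03125 + 0.03125 + 0.015625 + 0.0078125 + 0.0078125 + 0.0078125 + 0.0078125
= 0.7344
Since 0.7344 ≤ 1, prefix-free code exists


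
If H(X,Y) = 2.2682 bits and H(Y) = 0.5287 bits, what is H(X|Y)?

Chain rule: H(X,Y) = H(X|Y) + H(Y)
H(X|Y) = H(X,Y) - H(Y) = 2.2682 - 0.5287 = 1.7395 bits


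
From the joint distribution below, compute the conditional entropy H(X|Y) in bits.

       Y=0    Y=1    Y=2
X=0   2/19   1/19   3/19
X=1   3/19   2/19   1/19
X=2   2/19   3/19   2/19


H(X|Y) = Σ_y p(y) H(X|Y=y)
  p(Y=0) = 7/19, H(X|Y=0) = 1.5567
  p(Y=1) = 6/19, H(X|Y=1) = 1.4591
  p(Y=2) = 6/19, H(X|Y=2) = 1.4591
H(X|Y) = 0.3684×1.5567 + 0.3158×1.4591 + 0.3158×1.4591 = 1.4951 bits


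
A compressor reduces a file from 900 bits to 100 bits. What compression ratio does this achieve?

Compression ratio = Original / Compressed
= 900 / 100 = 9.00:1


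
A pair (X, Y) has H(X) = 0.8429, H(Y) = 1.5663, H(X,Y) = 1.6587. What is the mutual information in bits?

I(X;Y) = H(X) + H(Y) - H(X,Y)
I(X;Y) = 0.8429 + 1.5663 - 1.6587 = 0.7505 bits


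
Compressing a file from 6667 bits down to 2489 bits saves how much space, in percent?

Space savings = (1 - Compressed/Original) × 100%
= (1 - 2489/6667) × 100%
= 62.67%


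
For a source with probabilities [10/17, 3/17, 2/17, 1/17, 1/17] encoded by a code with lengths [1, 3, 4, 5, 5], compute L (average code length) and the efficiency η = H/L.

Average length L = Σ p_i × l_i = 2.1765 bits
Entropy H = 1.7360 bits
Efficiency η = H/L × 100% = 79.76%


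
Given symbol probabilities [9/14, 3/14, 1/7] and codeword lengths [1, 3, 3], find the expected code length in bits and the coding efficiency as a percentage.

Average length L = Σ p_i × l_i = 1.7143 bits
Entropy H = 1.2871 bits
Efficiency η = H/L × 100% = 75.08%


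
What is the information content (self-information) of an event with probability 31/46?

Information content I(x) = -log₂(p(x))
I = -log₂(31/46) = -log₂(0.6739)
I = 0.5694 bits


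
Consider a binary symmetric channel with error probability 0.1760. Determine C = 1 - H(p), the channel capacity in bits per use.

For BSC with error probability p:
C = 1 - H(p) where H(p) is binary entropy
H(0.1760) = -0.1760 × log₂(0.1760) - 0.8240 × log₂(0.8240)
H(p) = 0.6712
C = 1 - 0.6712 = 0.3288 bits/use


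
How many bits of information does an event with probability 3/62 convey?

Information content I(x) = -log₂(p(x))
I = -log₂(3/62) = -log₂(0.0484)
I = 4.3692 bits


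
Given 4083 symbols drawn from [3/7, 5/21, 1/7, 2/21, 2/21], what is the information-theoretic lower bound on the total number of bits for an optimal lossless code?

Entropy H = 2.0640 bits/symbol
Minimum bits = H × n = 2.0640 × 4083
= 8427.47 bits


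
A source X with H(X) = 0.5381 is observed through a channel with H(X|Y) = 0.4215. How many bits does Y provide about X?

I(X;Y) = H(X) - H(X|Y)
I(X;Y) = 0.5381 - 0.4215 = 0.1166 bits


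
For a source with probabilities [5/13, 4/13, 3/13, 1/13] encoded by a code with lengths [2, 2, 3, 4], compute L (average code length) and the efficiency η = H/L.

Average length L = Σ p_i × l_i = 2.3846 bits
Entropy H = 1.8262 bits
Efficiency η = H/L × 100% = 76.58%


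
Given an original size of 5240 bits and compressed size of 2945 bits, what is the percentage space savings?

Space savings = (1 - Compressed/Original) × 100%
= (1 - 2945/5240) × 100%
= 43.80%


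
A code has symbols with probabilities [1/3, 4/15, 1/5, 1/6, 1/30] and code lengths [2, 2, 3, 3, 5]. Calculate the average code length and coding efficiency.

Average length L = Σ p_i × l_i = 2.4667 bits
Entropy H = 2.0956 bits
Efficiency η = H/L × 100% = 84.96%


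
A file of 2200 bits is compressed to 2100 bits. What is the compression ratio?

Compression ratio = Original / Compressed
= 2200 / 2100 = 1.05:1


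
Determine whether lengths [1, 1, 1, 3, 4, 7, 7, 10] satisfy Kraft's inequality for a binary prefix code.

Kraft inequality: Σ 2^(-l_i) ≤ 1 for prefix-free code
Calculating: 2^(-1) + 2^(-1) + 2^(-1) + 2^(-3) + 2^(-4) + 2^(-7) + 2^(-7) + 2^(-10)
= 0.5 + 0.5 + 0.5 + 0.125 + 0.0625 + 0.0078125 + 0.0078125 + 0.0009765625
= 1.7041
Since 1.7041 > 1, prefix-free code does not exist


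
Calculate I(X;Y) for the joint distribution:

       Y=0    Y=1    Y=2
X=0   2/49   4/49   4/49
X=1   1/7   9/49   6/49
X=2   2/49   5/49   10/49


H(X) = 1.5165, H(Y) = 1.5422, H(X,Y) = 2.9919
I(X;Y) = H(X) + H(Y) - H(X,Y) = 0.0669 bits


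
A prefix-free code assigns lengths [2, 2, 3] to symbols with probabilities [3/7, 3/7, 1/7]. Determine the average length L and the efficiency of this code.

Average length L = Σ p_i × l_i = 2.1429 bits
Entropy H = 1.4488 bits
Efficiency η = H/L × 100% = 67.61%


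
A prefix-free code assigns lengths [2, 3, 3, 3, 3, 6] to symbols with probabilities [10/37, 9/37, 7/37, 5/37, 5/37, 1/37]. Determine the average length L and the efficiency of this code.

Average length L = Σ p_i × l_i = 2.8108 bits
Entropy H = 2.3819 bits
Efficiency η = H/L × 100% = 84.74%


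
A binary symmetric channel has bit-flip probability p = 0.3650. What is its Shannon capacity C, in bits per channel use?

For BSC with error probability p:
C = 1 - H(p) where H(p) is binary entropy
H(0.3650) = -0.3650 × log₂(0.3650) - 0.6350 × log₂(0.6350)
H(p) = 0.9468
C = 1 - 0.9468 = 0.0532 bits/use


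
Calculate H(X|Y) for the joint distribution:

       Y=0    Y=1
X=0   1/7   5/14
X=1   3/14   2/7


H(X|Y) = Σ_y p(y) H(X|Y=y)
  p(Y=0) = 5/14, H(X|Y=0) = 0.9710
  p(Y=1) = 9/14, H(X|Y=1) = 0.9911
H(X|Y) = 0.3571×0.9710 + 0.6429×0.9911 = 0.9839 bits


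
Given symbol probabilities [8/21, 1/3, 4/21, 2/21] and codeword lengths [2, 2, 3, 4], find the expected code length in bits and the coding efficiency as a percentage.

Average length L = Σ p_i × l_i = 2.3810 bits
Entropy H = 1.8375 bits
Efficiency η = H/L × 100% = 77.17%


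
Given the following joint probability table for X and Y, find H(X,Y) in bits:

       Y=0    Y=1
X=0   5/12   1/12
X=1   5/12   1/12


H(X,Y) = -Σ p(x,y) log₂ p(x,y)
  p(0,0)=5/12: -0.4167 × log₂(0.4167) = 0.5263
  p(0,1)=1/12: -0.0833 × log₂(0.0833) = 0.2987
  p(1,0)=5/12: -0.4167 × log₂(0.4167) = 0.5263
  p(1,1)=1/12: -0.0833 × log₂(0.0833) = 0.2987
H(X,Y) = 1.6500 bits


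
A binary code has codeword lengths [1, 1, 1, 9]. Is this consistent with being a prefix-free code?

Kraft inequality: Σ 2^(-l_i) ≤ 1 for prefix-free code
Calculating: 2^(-1) + 2^(-1) + 2^(-1) + 2^(-9)
= 0.5 + 0.5 + 0.5 + 0.001953125
= 1.5020
Since 1.5020 > 1, prefix-free code does not exist


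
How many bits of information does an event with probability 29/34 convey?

Information content I(x) = -log₂(p(x))
I = -log₂(29/34) = -log₂(0.8529)
I = 0.2295 bits


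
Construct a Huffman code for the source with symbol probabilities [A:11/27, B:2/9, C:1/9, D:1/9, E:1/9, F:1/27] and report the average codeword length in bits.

Huffman tree construction:
Combine smallest probabilities repeatedly
Resulting codes:
  A: 0 (length 1)
  B: 111 (length 3)
  C: 1101 (length 4)
  D: 100 (length 3)
  E: 101 (length 3)
  F: 1100 (length 4)
Average length = Σ p(s) × length(s) = 2.3333 bits


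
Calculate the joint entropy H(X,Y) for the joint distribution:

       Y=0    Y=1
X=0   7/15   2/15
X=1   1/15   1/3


H(X,Y) = -Σ p(x,y) log₂ p(x,y)
  p(0,0)=7/15: -0.4667 × log₂(0.4667) = 0.5131
  p(0,1)=2/15: -0.1333 × log₂(0.1333) = 0.3876
  p(1,0)=1/15: -0.0667 × log₂(0.0667) = 0.2605
  p(1,1)=1/3: -0.3333 × log₂(0.3333) = 0.5283
H(X,Y) = 1.6895 bits


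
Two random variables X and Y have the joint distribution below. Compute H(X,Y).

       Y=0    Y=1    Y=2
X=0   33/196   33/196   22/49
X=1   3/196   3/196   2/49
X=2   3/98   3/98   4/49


H(X,Y) = -Σ p(x,y) log₂ p(x,y)
  p(0,0)=33/196: -0.1684 × log₂(0.1684) = 0.4328
  p(0,1)=33/196: -0.1684 × log₂(0.1684) = 0.4328
  p(0,2)=22/49: -0.4490 × log₂(0.4490) = 0.5187
  p(1,0)=3/196: -0.0153 × log₂(0.0153) = 0.0923
  p(1,1)=3/196: -0.0153 × log₂(0.0153) = 0.0923
  p(1,2)=2/49: -0.0408 × log₂(0.0408) = 0.1884
  p(2,0)=3/98: -0.0306 × log₂(0.0306) = 0.1540
  p(2,1)=3/98: -0.0306 × log₂(0.0306) = 0.1540
  p(2,2)=4/49: -0.0816 × log₂(0.0816) = 0.2951
H(X,Y) = 2.3602 bits


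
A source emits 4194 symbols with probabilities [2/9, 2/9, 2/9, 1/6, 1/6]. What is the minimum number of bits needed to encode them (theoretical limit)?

Entropy H = 2.3083 bits/symbol
Minimum bits = H × n = 2.3083 × 4194
= 9680.89 bits


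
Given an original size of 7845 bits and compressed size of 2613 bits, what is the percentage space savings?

Space savings = (1 - Compressed/Original) × 100%
= (1 - 2613/7845) × 100%
= 66.69%


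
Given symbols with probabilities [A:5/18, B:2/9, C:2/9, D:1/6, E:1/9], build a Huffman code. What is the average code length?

Huffman tree construction:
Combine smallest probabilities repeatedly
Resulting codes:
  A: 10 (length 2)
  B: 00 (length 2)
  C: 01 (length 2)
  D: 111 (length 3)
  E: 110 (length 3)
Average length = Σ p(s) × length(s) = 2.2778 bits


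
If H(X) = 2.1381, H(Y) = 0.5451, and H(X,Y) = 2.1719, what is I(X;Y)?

I(X;Y) = H(X) + H(Y) - H(X,Y)
I(X;Y) = 2.1381 + 0.5451 - 2.1719 = 0.5113 bits


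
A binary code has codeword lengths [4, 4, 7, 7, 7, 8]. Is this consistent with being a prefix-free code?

Kraft inequality: Σ 2^(-l_i) ≤ 1 for prefix-free code
Calculating: 2^(-4) + 2^(-4) + 2^(-7) + 2^(-7) + 2^(-7) + 2^(-8)
= 0.0625 + 0.0625 + 0.0078125 + 0.0078125 + 0.0078125 + 0.00390625
= 0.1523
Since 0.1523 ≤ 1, prefix-free code exists


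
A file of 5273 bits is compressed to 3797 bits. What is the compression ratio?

Compression ratio = Original / Compressed
= 5273 / 3797 = 1.39:1


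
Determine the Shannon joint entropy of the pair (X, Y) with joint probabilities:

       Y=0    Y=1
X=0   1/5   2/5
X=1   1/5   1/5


H(X,Y) = -Σ p(x,y) log₂ p(x,y)
  p(0,0)=1/5: -0.2000 × log₂(0.2000) = 0.4644
  p(0,1)=2/5: -0.4000 × log₂(0.4000) = 0.5288
  p(1,0)=1/5: -0.2000 × log₂(0.2000) = 0.4644
  p(1,1)=1/5: -0.2000 × log₂(0.2000) = 0.4644
H(X,Y) = 1.9219 bits


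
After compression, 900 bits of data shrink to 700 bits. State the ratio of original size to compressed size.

Compression ratio = Original / Compressed
= 900 / 700 = 1.29:1


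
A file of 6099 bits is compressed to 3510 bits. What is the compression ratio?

Compression ratio = Original / Compressed
= 6099 / 3510 = 1.74:1


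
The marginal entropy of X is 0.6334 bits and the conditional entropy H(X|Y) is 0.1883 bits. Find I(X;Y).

I(X;Y) = H(X) - H(X|Y)
I(X;Y) = 0.6334 - 0.1883 = 0.4451 bits


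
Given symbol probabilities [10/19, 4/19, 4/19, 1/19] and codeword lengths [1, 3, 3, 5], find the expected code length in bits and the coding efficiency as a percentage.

Average length L = Σ p_i × l_i = 2.0526 bits
Entropy H = 1.6574 bits
Efficiency η = H/L × 100% = 80.75%


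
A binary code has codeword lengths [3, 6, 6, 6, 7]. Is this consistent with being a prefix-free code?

Kraft inequality: Σ 2^(-l_i) ≤ 1 for prefix-free code
Calculating: 2^(-3) + 2^(-6) + 2^(-6) + 2^(-6) + 2^(-7)
= 0.125 + 0.015625 + 0.015625 + 0.015625 + 0.0078125
= 0.1797
Since 0.1797 ≤ 1, prefix-free code exists


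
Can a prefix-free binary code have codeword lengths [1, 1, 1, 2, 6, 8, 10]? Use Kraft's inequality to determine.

Kraft inequality: Σ 2^(-l_i) ≤ 1 for prefix-free code
Calculating: 2^(-1) + 2^(-1) + 2^(-1) + 2^(-2) + 2^(-6) + 2^(-8) + 2^(-10)
= 0.5 + 0.5 + 0.5 + 0.25 + 0.015625 + 0.00390625 + 0.0009765625
= 1.7705
Since 1.7705 > 1, prefix-free code does not exist


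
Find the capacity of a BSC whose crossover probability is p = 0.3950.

For BSC with error probability p:
C = 1 - H(p) where H(p) is binary entropy
H(0.3950) = -0.3950 × log₂(0.3950) - 0.6050 × log₂(0.6050)
H(p) = 0.9680
C = 1 - 0.9680 = 0.0320 bits/use


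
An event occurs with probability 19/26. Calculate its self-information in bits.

Information content I(x) = -log₂(p(x))
I = -log₂(19/26) = -log₂(0.7308)
I = 0.4525 bits


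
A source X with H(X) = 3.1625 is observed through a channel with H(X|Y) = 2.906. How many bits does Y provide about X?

I(X;Y) = H(X) - H(X|Y)
I(X;Y) = 3.1625 - 2.906 = 0.2565 bits


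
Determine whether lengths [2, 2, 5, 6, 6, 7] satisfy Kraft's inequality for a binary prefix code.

Kraft inequality: Σ 2^(-l_i) ≤ 1 for prefix-free code
Calculating: 2^(-2) + 2^(-2) + 2^(-5) + 2^(-6) + 2^(-6) + 2^(-7)
= 0.25 + 0.25 + 0.03125 + 0.015625 + 0.015625 + 0.0078125
= 0.5703
Since 0.5703 ≤ 1, prefix-free code exists


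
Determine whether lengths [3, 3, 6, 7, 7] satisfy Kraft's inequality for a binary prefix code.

Kraft inequality: Σ 2^(-l_i) ≤ 1 for prefix-free code
Calculating: 2^(-3) + 2^(-3) + 2^(-6) + 2^(-7) + 2^(-7)
= 0.125 + 0.125 + 0.015625 + 0.0078125 + 0.0078125
= 0.2812
Since 0.2812 ≤ 1, prefix-free code exists


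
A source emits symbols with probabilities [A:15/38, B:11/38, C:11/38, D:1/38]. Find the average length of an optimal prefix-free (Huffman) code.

Huffman tree construction:
Combine smallest probabilities repeatedly
Resulting codes:
  A: 0 (length 1)
  B: 111 (length 3)
  C: 10 (length 2)
  D: 110 (length 3)
Average length = Σ p(s) × length(s) = 1.9211 bits


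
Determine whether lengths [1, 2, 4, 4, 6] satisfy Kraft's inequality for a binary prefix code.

Kraft inequality: Σ 2^(-l_i) ≤ 1 for prefix-free code
Calculating: 2^(-1) + 2^(-2) + 2^(-4) + 2^(-4) + 2^(-6)
= 0.5 + 0.25 + 0.0625 + 0.0625 + 0.015625
= 0.8906
Since 0.8906 ≤ 1, prefix-free code exists


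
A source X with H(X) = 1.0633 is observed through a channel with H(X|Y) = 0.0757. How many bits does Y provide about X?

I(X;Y) = H(X) - H(X|Y)
I(X;Y) = 1.0633 - 0.0757 = 0.9876 bits


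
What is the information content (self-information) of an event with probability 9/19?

Information content I(x) = -log₂(p(x))
I = -log₂(9/19) = -log₂(0.4737)
I = 1.0780 bits


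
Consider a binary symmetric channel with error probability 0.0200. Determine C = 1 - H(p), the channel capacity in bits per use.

For BSC with error probability p:
C = 1 - H(p) where H(p) is binary entropy
H(0.0200) = -0.0200 × log₂(0.0200) - 0.9800 × log₂(0.9800)
H(p) = 0.1414
C = 1 - 0.1414 = 0.8586 bits/use


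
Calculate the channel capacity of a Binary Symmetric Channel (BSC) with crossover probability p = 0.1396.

For BSC with error probability p:
C = 1 - H(p) where H(p) is binary entropy
H(0.1396) = -0.1396 × log₂(0.1396) - 0.8604 × log₂(0.8604)
H(p) = 0.5832
C = 1 - 0.5832 = 0.4168 bits/use


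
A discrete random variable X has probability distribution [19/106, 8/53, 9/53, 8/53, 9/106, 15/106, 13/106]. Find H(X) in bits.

H(X) = -Σ p(x) log₂ p(x)
  -19/106 × log₂(19/106) = 0.4445
  -8/53 × log₂(8/53) = 0.4118
  -9/53 × log₂(9/53) = 0.4344
  -8/53 × log₂(8/53) = 0.4118
  -9/106 × log₂(9/106) = 0.3021
  -15/106 × log₂(15/106) = 0.3992
  -13/106 × log₂(13/106) = 0.3713
H(X) = 2.7750 bits


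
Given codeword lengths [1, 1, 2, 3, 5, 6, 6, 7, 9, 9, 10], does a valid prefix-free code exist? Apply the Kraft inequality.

Kraft inequality: Σ 2^(-l_i) ≤ 1 for prefix-free code
Calculating: 2^(-1) + 2^(-1) + 2^(-2) + 2^(-3) + 2^(-5) + 2^(-6) + 2^(-6) + 2^(-7) + 2^(-9) + 2^(-9) + 2^(-10)
= 0.5 + 0.5 + 0.25 + 0.125 + 0.03125 + 0.015625 + 0.015625 + 0.0078125 + 0.001953125 + 0.001953125 + 0.0009765625
= 1.4502
Since 1.4502 > 1, prefix-free code does not exist


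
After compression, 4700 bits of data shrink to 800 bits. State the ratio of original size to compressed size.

Compression ratio = Original / Compressed
= 4700 / 800 = 5.88:1


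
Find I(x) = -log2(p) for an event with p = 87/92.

Information content I(x) = -log₂(p(x))
I = -log₂(87/92) = -log₂(0.9457)
I = 0.0806 bits


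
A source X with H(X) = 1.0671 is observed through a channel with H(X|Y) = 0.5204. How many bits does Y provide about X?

I(X;Y) = H(X) - H(X|Y)
I(X;Y) = 1.0671 - 0.5204 = 0.5467 bits


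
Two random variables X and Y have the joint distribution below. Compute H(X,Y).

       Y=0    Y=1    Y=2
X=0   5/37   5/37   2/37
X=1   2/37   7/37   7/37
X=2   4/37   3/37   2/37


H(X,Y) = -Σ p(x,y) log₂ p(x,y)
  p(0,0)=5/37: -0.1351 × log₂(0.1351) = 0.3902
  p(0,1)=5/37: -0.1351 × log₂(0.1351) = 0.3902
  p(0,2)=2/37: -0.0541 × log₂(0.0541) = 0.2275
  p(1,0)=2/37: -0.0541 × log₂(0.0541) = 0.2275
  p(1,1)=7/37: -0.1892 × log₂(0.1892) = 0.4545
  p(1,2)=7/37: -0.1892 × log₂(0.1892) = 0.4545
  p(2,0)=4/37: -0.1081 × log₂(0.1081) = 0.3470
  p(2,1)=3/37: -0.0811 × log₂(0.0811) = 0.2939
  p(2,2)=2/37: -0.0541 × log₂(0.0541) = 0.2275
H(X,Y) = 3.0128 bits


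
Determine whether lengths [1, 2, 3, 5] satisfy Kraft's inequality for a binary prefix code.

Kraft inequality: Σ 2^(-l_i) ≤ 1 for prefix-free code
Calculating: 2^(-1) + 2^(-2) + 2^(-3) + 2^(-5)
= 0.5 + 0.25 + 0.125 + 0.03125
= 0.9062
Since 0.9062 ≤ 1, prefix-free code exists


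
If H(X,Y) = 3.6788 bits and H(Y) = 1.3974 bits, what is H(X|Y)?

Chain rule: H(X,Y) = H(X|Y) + H(Y)
H(X|Y) = H(X,Y) - H(Y) = 3.6788 - 1.3974 = 2.2814 bits


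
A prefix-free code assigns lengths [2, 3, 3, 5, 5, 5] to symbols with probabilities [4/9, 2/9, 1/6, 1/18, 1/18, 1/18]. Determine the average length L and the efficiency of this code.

Average length L = Σ p_i × l_i = 2.8889 bits
Entropy H = 2.1280 bits
Efficiency η = H/L × 100% = 73.66%


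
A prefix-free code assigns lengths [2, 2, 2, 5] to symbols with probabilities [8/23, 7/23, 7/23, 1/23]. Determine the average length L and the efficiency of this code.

Average length L = Σ p_i × l_i = 2.1304 bits
Entropy H = 1.7713 bits
Efficiency η = H/L × 100% = 83.14%


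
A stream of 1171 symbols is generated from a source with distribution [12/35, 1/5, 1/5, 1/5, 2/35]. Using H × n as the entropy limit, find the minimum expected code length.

Entropy H = 2.1586 bits/symbol
Minimum bits = H × n = 2.1586 × 1171
= 2527.72 bits


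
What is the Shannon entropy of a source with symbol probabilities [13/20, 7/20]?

H(X) = -Σ p(x) log₂ p(x)
  -13/20 × log₂(13/20) = 0.4040
  -7/20 × log₂(7/20) = 0.5301
H(X) = 0.9341 bits


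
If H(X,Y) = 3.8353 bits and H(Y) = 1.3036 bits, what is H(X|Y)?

Chain rule: H(X,Y) = H(X|Y) + H(Y)
H(X|Y) = H(X,Y) - H(Y) = 3.8353 - 1.3036 = 2.5317 bits


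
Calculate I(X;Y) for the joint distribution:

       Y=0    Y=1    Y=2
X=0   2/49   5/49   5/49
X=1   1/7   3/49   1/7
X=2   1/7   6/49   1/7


H(X) = 1.5546, H(Y) = 1.5736, H(X,Y) = 3.0823
I(X;Y) = H(X) + H(Y) - H(X,Y) = 0.0460 bits


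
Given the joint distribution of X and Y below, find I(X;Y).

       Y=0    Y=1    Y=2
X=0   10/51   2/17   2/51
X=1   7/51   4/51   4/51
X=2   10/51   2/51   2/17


H(X) = 1.5799, H(Y) = 1.4681, H(X,Y) = 2.9840
I(X;Y) = H(X) + H(Y) - H(X,Y) = 0.0640 bits


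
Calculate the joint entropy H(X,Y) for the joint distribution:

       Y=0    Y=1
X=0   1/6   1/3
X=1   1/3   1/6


H(X,Y) = -Σ p(x,y) log₂ p(x,y)
  p(0,0)=1/6: -0.1667 × log₂(0.1667) = 0.4308
  p(0,1)=1/3: -0.3333 × log₂(0.3333) = 0.5283
  p(1,0)=1/3: -0.3333 × log₂(0.3333) = 0.5283
  p(1,1)=1/6: -0.1667 × log₂(0.1667) = 0.4308
H(X,Y) = 1.9183 bits


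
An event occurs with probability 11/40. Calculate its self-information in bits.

Information content I(x) = -log₂(p(x))
I = -log₂(11/40) = -log₂(0.2750)
I = 1.8625 bits


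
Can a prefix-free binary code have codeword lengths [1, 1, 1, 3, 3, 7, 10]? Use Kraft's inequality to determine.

Kraft inequality: Σ 2^(-l_i) ≤ 1 for prefix-free code
Calculating: 2^(-1) + 2^(-1) + 2^(-1) + 2^(-3) + 2^(-3) + 2^(-7) + 2^(-10)
= 0.5 + 0.5 + 0.5 + 0.125 + 0.125 + 0.0078125 + 0.0009765625
= 1.7588
Since 1.7588 > 1, prefix-free code does not exist


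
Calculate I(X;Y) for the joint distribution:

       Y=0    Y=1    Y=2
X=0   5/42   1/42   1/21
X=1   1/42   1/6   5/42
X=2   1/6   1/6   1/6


H(X) = 1.4794, H(Y) = 1.5825, H(X,Y) = 2.9203
I(X;Y) = H(X) + H(Y) - H(X,Y) = 0.1416 bits


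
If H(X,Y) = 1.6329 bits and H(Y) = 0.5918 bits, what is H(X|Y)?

Chain rule: H(X,Y) = H(X|Y) + H(Y)
H(X|Y) = H(X,Y) - H(Y) = 1.6329 - 0.5918 = 1.0411 bits


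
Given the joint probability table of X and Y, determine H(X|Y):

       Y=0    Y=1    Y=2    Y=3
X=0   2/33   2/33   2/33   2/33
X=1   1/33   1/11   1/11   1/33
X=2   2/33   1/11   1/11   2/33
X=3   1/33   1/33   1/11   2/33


H(X|Y) = Σ_y p(y) H(X|Y=y)
  p(Y=0) = 2/11, H(X|Y=0) = 1.9183
  p(Y=1) = 3/11, H(X|Y=1) = 1.8911
  p(Y=2) = 1/3, H(X|Y=2) = 1.9808
  p(Y=3) = 7/33, H(X|Y=3) = 1.9502
H(X|Y) = 0.1818×1.9183 + 0.2727×1.8911 + 0.3333×1.9808 + 0.2121×1.9502 = 1.9385 bits


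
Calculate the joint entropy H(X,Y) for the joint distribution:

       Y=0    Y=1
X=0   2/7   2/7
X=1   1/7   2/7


H(X,Y) = -Σ p(x,y) log₂ p(x,y)
  p(0,0)=2/7: -0.2857 × log₂(0.2857) = 0.5164
  p(0,1)=2/7: -0.2857 × log₂(0.2857) = 0.5164
  p(1,0)=1/7: -0.1429 × log₂(0.1429) = 0.4011
  p(1,1)=2/7: -0.2857 × log₂(0.2857) = 0.5164
H(X,Y) = 1.9502 bits


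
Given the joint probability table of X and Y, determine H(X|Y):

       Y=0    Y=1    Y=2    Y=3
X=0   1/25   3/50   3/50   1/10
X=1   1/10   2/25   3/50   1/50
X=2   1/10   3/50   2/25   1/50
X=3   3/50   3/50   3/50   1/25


H(X|Y) = Σ_y p(y) H(X|Y=y)
  p(Y=0) = 3/10, H(X|Y=0) = 1.9086
  p(Y=1) = 13/50, H(X|Y=1) = 1.9878
  p(Y=2) = 13/50, H(X|Y=2) = 1.9878
  p(Y=3) = 9/50, H(X|Y=3) = 1.6577
H(X|Y) = 0.3000×1.9086 + 0.2600×1.9878 + 0.2600×1.9878 + 0.1800×1.6577 = 1.9046 bits


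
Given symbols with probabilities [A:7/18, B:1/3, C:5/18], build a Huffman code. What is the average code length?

Huffman tree construction:
Combine smallest probabilities repeatedly
Resulting codes:
  A: 0 (length 1)
  B: 11 (length 2)
  C: 10 (length 2)
Average length = Σ p(s) × length(s) = 1.6111 bits


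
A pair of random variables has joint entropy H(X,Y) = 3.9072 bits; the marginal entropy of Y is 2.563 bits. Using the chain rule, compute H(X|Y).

Chain rule: H(X,Y) = H(X|Y) + H(Y)
H(X|Y) = H(X,Y) - H(Y) = 3.9072 - 2.563 = 1.3442 bits


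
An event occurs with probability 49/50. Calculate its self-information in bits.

Information content I(x) = -log₂(p(x))
I = -log₂(49/50) = -log₂(0.9800)
I = 0.0291 bits


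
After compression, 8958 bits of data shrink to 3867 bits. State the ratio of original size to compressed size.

Compression ratio = Original / Compressed
= 8958 / 3867 = 2.32:1


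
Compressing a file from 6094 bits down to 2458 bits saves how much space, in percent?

Space savings = (1 - Compressed/Original) × 100%
= (1 - 2458/6094) × 100%
= 59.67%


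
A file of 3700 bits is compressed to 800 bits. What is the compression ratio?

Compression ratio = Original / Compressed
= 3700 / 800 = 4.62:1


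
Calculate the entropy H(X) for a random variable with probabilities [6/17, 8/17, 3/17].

H(X) = -Σ p(x) log₂ p(x)
  -6/17 × log₂(6/17) = 0.5303
  -8/17 × log₂(8/17) = 0.5117
  -3/17 × log₂(3/17) = 0.4416
H(X) = 1.4837 bits


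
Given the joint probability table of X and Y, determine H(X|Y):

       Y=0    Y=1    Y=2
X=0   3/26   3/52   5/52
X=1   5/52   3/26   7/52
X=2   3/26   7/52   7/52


H(X|Y) = Σ_y p(y) H(X|Y=y)
  p(Y=0) = 17/52, H(X|Y=0) = 1.5799
  p(Y=1) = 4/13, H(X|Y=1) = 1.5052
  p(Y=2) = 19/52, H(X|Y=2) = 1.5683
H(X|Y) = 0.3269×1.5799 + 0.3077×1.5052 + 0.3654×1.5683 = 1.5527 bits


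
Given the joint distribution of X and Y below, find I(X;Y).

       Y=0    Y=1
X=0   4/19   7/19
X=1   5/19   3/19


H(X) = 0.9819, H(Y) = 0.9980, H(X,Y) = 1.9313
I(X;Y) = H(X) + H(Y) - H(X,Y) = 0.0486 bits


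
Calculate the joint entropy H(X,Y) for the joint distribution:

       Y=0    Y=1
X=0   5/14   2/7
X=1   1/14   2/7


H(X,Y) = -Σ p(x,y) log₂ p(x,y)
  p(0,0)=5/14: -0.3571 × log₂(0.3571) = 0.5305
  p(0,1)=2/7: -0.2857 × log₂(0.2857) = 0.5164
  p(1,0)=1/14: -0.0714 × log₂(0.0714) = 0.2720
  p(1,1)=2/7: -0.2857 × log₂(0.2857) = 0.5164
H(X,Y) = 1.8352 bits


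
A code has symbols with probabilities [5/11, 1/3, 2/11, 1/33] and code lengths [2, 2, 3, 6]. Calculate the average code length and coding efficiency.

Average length L = Σ p_i × l_i = 2.3030 bits
Entropy H = 1.6454 bits
Efficiency η = H/L × 100% = 71.44%


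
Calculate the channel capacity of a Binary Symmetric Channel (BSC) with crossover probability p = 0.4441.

For BSC with error probability p:
C = 1 - H(p) where H(p) is binary entropy
H(0.4441) = -0.4441 × log₂(0.4441) - 0.5559 × log₂(0.5559)
H(p) = 0.9910
C = 1 - 0.9910 = 0.0090 bits/use


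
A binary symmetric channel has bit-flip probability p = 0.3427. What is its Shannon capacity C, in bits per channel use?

For BSC with error probability p:
C = 1 - H(p) where H(p) is binary entropy
H(0.3427) = -0.3427 × log₂(0.3427) - 0.6573 × log₂(0.6573)
H(p) = 0.9274
C = 1 - 0.9274 = 0.0726 bits/use


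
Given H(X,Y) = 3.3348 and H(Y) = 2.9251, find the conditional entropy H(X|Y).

Chain rule: H(X,Y) = H(X|Y) + H(Y)
H(X|Y) = H(X,Y) - H(Y) = 3.3348 - 2.9251 = 0.4097 bits


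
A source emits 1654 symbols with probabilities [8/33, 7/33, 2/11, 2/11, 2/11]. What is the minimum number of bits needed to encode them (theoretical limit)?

Entropy H = 2.3116 bits/symbol
Minimum bits = H × n = 2.3116 × 1654
= 3823.46 bits


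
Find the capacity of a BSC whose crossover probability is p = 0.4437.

For BSC with error probability p:
C = 1 - H(p) where H(p) is binary entropy
H(0.4437) = -0.4437 × log₂(0.4437) - 0.5563 × log₂(0.5563)
H(p) = 0.9908
C = 1 - 0.9908 = 0.0092 bits/use


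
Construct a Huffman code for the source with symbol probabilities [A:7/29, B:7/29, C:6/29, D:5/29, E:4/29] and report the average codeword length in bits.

Huffman tree construction:
Combine smallest probabilities repeatedly
Resulting codes:
  A: 01 (length 2)
  B: 10 (length 2)
  C: 00 (length 2)
  D: 111 (length 3)
  E: 110 (length 3)
Average length = Σ p(s) × length(s) = 2.3103 bits


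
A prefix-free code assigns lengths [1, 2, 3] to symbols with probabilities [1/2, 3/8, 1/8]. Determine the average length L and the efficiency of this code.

Average length L = Σ p_i × l_i = 1.6250 bits
Entropy H = 1.4056 bits
Efficiency η = H/L × 100% = 86.50%


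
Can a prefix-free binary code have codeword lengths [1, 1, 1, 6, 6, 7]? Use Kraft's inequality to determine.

Kraft inequality: Σ 2^(-l_i) ≤ 1 for prefix-free code
Calculating: 2^(-1) + 2^(-1) + 2^(-1) + 2^(-6) + 2^(-6) + 2^(-7)
= 0.5 + 0.5 + 0.5 + 0.015625 + 0.015625 + 0.0078125
= 1.5391
Since 1.5391 > 1, prefix-free code does not exist


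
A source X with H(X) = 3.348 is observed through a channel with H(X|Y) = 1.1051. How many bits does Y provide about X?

I(X;Y) = H(X) - H(X|Y)
I(X;Y) = 3.348 - 1.1051 = 2.2429 bits


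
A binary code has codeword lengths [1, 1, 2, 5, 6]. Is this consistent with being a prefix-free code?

Kraft inequality: Σ 2^(-l_i) ≤ 1 for prefix-free code
Calculating: 2^(-1) + 2^(-1) + 2^(-2) + 2^(-5) + 2^(-6)
= 0.5 + 0.5 + 0.25 + 0.03125 + 0.015625
= 1.2969
Since 1.2969 > 1, prefix-free code does not exist


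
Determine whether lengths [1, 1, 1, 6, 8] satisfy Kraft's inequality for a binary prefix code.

Kraft inequality: Σ 2^(-l_i) ≤ 1 for prefix-free code
Calculating: 2^(-1) + 2^(-1) + 2^(-1) + 2^(-6) + 2^(-8)
= 0.5 + 0.5 + 0.5 + 0.015625 + 0.00390625
= 1.5195
Since 1.5195 > 1, prefix-free code does not exist


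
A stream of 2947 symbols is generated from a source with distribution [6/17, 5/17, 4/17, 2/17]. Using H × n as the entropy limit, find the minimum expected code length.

Entropy H = 1.9040 bits/symbol
Minimum bits = H × n = 1.9040 × 2947
= 5610.99 bits


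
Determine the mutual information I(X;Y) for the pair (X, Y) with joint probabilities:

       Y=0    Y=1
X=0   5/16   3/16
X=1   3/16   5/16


H(X) = 1.0000, H(Y) = 1.0000, H(X,Y) = 1.9544
I(X;Y) = H(X) + H(Y) - H(X,Y) = 0.0456 bits


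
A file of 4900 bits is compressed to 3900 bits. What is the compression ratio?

Compression ratio = Original / Compressed
= 4900 / 3900 = 1.26:1


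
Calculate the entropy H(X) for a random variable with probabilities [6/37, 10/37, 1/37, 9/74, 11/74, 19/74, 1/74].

H(X) = -Σ p(x) log₂ p(x)
  -6/37 × log₂(6/37) = 0.4256
  -10/37 × log₂(10/37) = 0.5101
  -1/37 × log₂(1/37) = 0.1408
  -9/74 × log₂(9/74) = 0.3697
  -11/74 × log₂(11/74) = 0.4088
  -19/74 × log₂(19/74) = 0.5036
  -1/74 × log₂(1/74) = 0.0839
H(X) = 2.4425 bits


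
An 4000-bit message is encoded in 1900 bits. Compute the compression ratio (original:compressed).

Compression ratio = Original / Compressed
= 4000 / 1900 = 2.11:1


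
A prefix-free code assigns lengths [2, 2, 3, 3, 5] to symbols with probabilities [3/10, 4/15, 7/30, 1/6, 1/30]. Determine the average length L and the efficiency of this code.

Average length L = Σ p_i × l_i = 2.5000 bits
Entropy H = 2.1139 bits
Efficiency η = H/L × 100% = 84.56%


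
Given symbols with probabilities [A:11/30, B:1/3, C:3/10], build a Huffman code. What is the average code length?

Huffman tree construction:
Combine smallest probabilities repeatedly
Resulting codes:
  A: 0 (length 1)
  B: 11 (length 2)
  C: 10 (length 2)
Average length = Σ p(s) × length(s) = 1.6333 bits


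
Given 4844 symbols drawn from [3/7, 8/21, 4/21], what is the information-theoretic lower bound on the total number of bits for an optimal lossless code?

Entropy H = 1.5100 bits/symbol
Minimum bits = H × n = 1.5100 × 4844
= 7314.29 bits


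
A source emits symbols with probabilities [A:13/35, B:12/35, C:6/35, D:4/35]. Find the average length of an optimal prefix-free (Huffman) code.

Huffman tree construction:
Combine smallest probabilities repeatedly
Resulting codes:
  A: 0 (length 1)
  B: 11 (length 2)
  C: 101 (length 3)
  D: 100 (length 3)
Average length = Σ p(s) × length(s) = 1.9143 bits


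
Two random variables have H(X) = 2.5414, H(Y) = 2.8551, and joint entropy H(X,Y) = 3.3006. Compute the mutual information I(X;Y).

I(X;Y) = H(X) + H(Y) - H(X,Y)
I(X;Y) = 2.5414 + 2.8551 - 3.3006 = 2.0959 bits


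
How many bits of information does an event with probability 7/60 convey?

Information content I(x) = -log₂(p(x))
I = -log₂(7/60) = -log₂(0.1167)
I = 3.0995 bits


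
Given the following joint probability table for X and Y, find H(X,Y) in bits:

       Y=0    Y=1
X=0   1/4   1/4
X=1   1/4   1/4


H(X,Y) = -Σ p(x,y) log₂ p(x,y)
  p(0,0)=1/4: -0.2500 × log₂(0.2500) = 0.5000
  p(0,1)=1/4: -0.2500 × log₂(0.2500) = 0.5000
  p(1,0)=1/4: -0.2500 × log₂(0.2500) = 0.5000
  p(1,1)=1/4: -0.2500 × log₂(0.2500) = 0.5000
H(X,Y) = 2.0000 bits


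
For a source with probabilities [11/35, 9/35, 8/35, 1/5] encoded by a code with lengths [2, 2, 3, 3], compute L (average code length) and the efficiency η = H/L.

Average length L = Σ p_i × l_i = 2.4286 bits
Entropy H = 1.9797 bits
Efficiency η = H/L × 100% = 81.52%


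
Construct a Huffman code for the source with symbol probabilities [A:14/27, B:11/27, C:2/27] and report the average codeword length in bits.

Huffman tree construction:
Combine smallest probabilities repeatedly
Resulting codes:
  A: 1 (length 1)
  B: 01 (length 2)
  C: 00 (length 2)
Average length = Σ p(s) × length(s) = 1.4815 bits


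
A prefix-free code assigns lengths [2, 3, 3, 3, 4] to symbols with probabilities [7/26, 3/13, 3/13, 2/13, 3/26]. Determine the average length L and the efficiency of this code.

Average length L = Σ p_i × l_i = 2.8462 bits
Entropy H = 2.2610 bits
Efficiency η = H/L × 100% = 79.44%


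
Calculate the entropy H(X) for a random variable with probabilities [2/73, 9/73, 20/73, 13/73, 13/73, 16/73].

H(X) = -Σ p(x) log₂ p(x)
  -2/73 × log₂(2/73) = 0.1422
  -9/73 × log₂(9/73) = 0.3723
  -20/73 × log₂(20/73) = 0.5118
  -13/73 × log₂(13/73) = 0.4433
  -13/73 × log₂(13/73) = 0.4433
  -16/73 × log₂(16/73) = 0.4800
H(X) = 2.3928 bits


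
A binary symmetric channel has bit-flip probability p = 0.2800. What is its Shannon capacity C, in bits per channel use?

For BSC with error probability p:
C = 1 - H(p) where H(p) is binary entropy
H(0.2800) = -0.2800 × log₂(0.2800) - 0.7200 × log₂(0.7200)
H(p) = 0.8555
C = 1 - 0.8555 = 0.1445 bits/use


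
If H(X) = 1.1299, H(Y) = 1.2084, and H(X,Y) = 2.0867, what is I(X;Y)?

I(X;Y) = H(X) + H(Y) - H(X,Y)
I(X;Y) = 1.1299 + 1.2084 - 2.0867 = 0.2516 bits


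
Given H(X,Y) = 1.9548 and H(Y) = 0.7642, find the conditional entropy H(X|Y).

Chain rule: H(X,Y) = H(X|Y) + H(Y)
H(X|Y) = H(X,Y) - H(Y) = 1.9548 - 0.7642 = 1.1906 bits


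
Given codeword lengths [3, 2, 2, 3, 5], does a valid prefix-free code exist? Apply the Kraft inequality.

Kraft inequality: Σ 2^(-l_i) ≤ 1 for prefix-free code
Calculating: 2^(-3) + 2^(-2) + 2^(-2) + 2^(-3) + 2^(-5)
= 0.125 + 0.25 + 0.25 + 0.125 + 0.03125
= 0.7812
Since 0.7812 ≤ 1, prefix-free code exists


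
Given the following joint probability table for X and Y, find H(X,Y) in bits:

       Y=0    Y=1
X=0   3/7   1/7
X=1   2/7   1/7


H(X,Y) = -Σ p(x,y) log₂ p(x,y)
  p(0,0)=3/7: -0.4286 × log₂(0.4286) = 0.5239
  p(0,1)=1/7: -0.1429 × log₂(0.1429) = 0.4011
  p(1,0)=2/7: -0.2857 × log₂(0.2857) = 0.5164
  p(1,1)=1/7: -0.1429 × log₂(0.1429) = 0.4011
H(X,Y) = 1.8424 bits


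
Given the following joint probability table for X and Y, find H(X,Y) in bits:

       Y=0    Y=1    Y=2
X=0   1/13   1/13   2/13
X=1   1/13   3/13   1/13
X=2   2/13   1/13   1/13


H(X,Y) = -Σ p(x,y) log₂ p(x,y)
  p(0,0)=1/13: -0.0769 × log₂(0.0769) = 0.2846
  p(0,1)=1/13: -0.0769 × log₂(0.0769) = 0.2846
  p(0,2)=2/13: -0.1538 × log₂(0.1538) = 0.4155
  p(1,0)=1/13: -0.0769 × log₂(0.0769) = 0.2846
  p(1,1)=3/13: -0.2308 × log₂(0.2308) = 0.4882
  p(1,2)=1/13: -0.0769 × log₂(0.0769) = 0.2846
  p(2,0)=2/13: -0.1538 × log₂(0.1538) = 0.4155
  p(2,1)=1/13: -0.0769 × log₂(0.0769) = 0.2846
  p(2,2)=1/13: -0.0769 × log₂(0.0769) = 0.2846
H(X,Y) = 3.0270 bits


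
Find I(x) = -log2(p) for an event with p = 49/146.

Information content I(x) = -log₂(p(x))
I = -log₂(49/146) = -log₂(0.3356)
I = 1.5751 bits


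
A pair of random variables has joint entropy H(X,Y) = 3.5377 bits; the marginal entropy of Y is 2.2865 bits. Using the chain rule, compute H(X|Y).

Chain rule: H(X,Y) = H(X|Y) + H(Y)
H(X|Y) = H(X,Y) - H(Y) = 3.5377 - 2.2865 = 1.2512 bits


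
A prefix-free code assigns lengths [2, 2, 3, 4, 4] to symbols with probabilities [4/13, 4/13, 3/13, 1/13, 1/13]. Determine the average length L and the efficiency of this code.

Average length L = Σ p_i × l_i = 2.5385 bits
Entropy H = 2.1039 bits
Efficiency η = H/L × 100% = 82.88%


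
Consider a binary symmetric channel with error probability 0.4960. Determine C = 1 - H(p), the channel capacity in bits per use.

For BSC with error probability p:
C = 1 - H(p) where H(p) is binary entropy
H(0.4960) = -0.4960 × log₂(0.4960) - 0.5040 × log₂(0.5040)
H(p) = 1.0000
C = 1 - 1.0000 = 0.0000 bits/use


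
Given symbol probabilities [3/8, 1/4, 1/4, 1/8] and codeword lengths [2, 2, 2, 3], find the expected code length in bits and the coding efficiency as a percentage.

Average length L = Σ p_i × l_i = 2.1250 bits
Entropy H = 1.9056 bits
Efficiency η = H/L × 100% = 89.68%


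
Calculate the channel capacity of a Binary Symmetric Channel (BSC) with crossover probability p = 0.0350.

For BSC with error probability p:
C = 1 - H(p) where H(p) is binary entropy
H(0.0350) = -0.0350 × log₂(0.0350) - 0.9650 × log₂(0.9650)
H(p) = 0.2189
C = 1 - 0.2189 = 0.7811 bits/use


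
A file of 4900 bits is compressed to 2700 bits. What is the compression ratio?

Compression ratio = Original / Compressed
= 4900 / 2700 = 1.81:1


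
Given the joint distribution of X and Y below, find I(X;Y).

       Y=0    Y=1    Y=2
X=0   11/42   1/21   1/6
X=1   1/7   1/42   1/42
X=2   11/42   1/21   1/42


H(X) = 1.4937, H(Y) = 1.2317, H(X,Y) = 2.6478
I(X;Y) = H(X) + H(Y) - H(X,Y) = 0.0776 bits


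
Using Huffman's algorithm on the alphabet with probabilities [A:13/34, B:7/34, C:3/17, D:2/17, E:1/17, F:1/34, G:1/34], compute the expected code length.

Huffman tree construction:
Combine smallest probabilities repeatedly
Resulting codes:
  A: 11 (length 2)
  B: 01 (length 2)
  C: 00 (length 2)
  D: 100 (length 3)
  E: 1010 (length 4)
  F: 10110 (length 5)
  G: 10111 (length 5)
Average length = Σ p(s) × length(s) = 2.4118 bits


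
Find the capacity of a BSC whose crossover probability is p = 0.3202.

For BSC with error probability p:
C = 1 - H(p) where H(p) is binary entropy
H(0.3202) = -0.3202 × log₂(0.3202) - 0.6798 × log₂(0.6798)
H(p) = 0.9046
C = 1 - 0.9046 = 0.0954 bits/use


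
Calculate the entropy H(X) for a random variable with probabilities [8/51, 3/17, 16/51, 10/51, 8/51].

H(X) = -Σ p(x) log₂ p(x)
  -8/51 × log₂(8/51) = 0.4192
  -3/17 × log₂(3/17) = 0.4416
  -16/51 × log₂(16/51) = 0.5247
  -10/51 × log₂(10/51) = 0.4609
  -8/51 × log₂(8/51) = 0.4192
H(X) = 2.2656 bits


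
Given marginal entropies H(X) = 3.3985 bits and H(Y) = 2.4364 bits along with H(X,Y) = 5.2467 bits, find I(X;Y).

I(X;Y) = H(X) + H(Y) - H(X,Y)
I(X;Y) = 3.3985 + 2.4364 - 5.2467 = 0.5882 bits


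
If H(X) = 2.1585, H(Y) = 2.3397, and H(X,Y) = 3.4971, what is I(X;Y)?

I(X;Y) = H(X) + H(Y) - H(X,Y)
I(X;Y) = 2.1585 + 2.3397 - 3.4971 = 1.0011 bits


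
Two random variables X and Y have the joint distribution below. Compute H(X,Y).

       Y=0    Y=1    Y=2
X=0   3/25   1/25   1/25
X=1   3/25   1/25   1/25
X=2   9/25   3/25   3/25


H(X,Y) = -Σ p(x,y) log₂ p(x,y)
  p(0,0)=3/25: -0.1200 × log₂(0.1200) = 0.3671
  p(0,1)=1/25: -0.0400 × log₂(0.0400) = 0.1858
  p(0,2)=1/25: -0.0400 × log₂(0.0400) = 0.1858
  p(1,0)=3/25: -0.1200 × log₂(0.1200) = 0.3671
  p(1,1)=1/25: -0.0400 × log₂(0.0400) = 0.1858
  p(1,2)=1/25: -0.0400 × log₂(0.0400) = 0.1858
  p(2,0)=9/25: -0.3600 × log₂(0.3600) = 0.5306
  p(2,1)=3/25: -0.1200 × log₂(0.1200) = 0.3671
  p(2,2)=3/25: -0.1200 × log₂(0.1200) = 0.3671
H(X,Y) = 2.7419 bits


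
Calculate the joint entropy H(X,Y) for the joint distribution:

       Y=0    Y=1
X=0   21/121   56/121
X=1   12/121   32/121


H(X,Y) = -Σ p(x,y) log₂ p(x,y)
  p(0,0)=21/121: -0.1736 × log₂(0.1736) = 0.4385
  p(0,1)=56/121: -0.4628 × log₂(0.4628) = 0.5144
  p(1,0)=12/121: -0.0992 × log₂(0.0992) = 0.3306
  p(1,1)=32/121: -0.2645 × log₂(0.2645) = 0.5075
H(X,Y) = 1.7910 bits
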